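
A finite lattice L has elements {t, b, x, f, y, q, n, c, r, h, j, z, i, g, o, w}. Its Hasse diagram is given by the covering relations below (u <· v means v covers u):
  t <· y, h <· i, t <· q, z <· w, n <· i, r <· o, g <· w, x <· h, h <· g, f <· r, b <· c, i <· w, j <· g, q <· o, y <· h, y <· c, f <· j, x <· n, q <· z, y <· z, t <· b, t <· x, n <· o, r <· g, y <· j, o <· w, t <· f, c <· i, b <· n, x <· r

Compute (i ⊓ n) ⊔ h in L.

i

i ∧ n = n
n ∨ h = i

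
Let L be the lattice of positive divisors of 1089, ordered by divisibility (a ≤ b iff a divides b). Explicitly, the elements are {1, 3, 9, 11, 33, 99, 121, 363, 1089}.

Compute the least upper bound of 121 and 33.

363

In the divisibility order, the join is the least common multiple: lcm(121, 33) = 363.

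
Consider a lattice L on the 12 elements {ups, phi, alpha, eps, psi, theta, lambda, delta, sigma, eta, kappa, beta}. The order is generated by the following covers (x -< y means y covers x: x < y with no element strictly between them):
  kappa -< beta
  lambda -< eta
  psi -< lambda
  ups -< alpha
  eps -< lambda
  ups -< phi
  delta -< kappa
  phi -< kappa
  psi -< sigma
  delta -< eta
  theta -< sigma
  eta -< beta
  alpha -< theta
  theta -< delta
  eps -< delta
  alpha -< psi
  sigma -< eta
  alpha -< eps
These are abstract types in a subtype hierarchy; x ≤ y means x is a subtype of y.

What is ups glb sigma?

ups

Common lower bounds of {ups, sigma}: ups.
The greatest among these is ups.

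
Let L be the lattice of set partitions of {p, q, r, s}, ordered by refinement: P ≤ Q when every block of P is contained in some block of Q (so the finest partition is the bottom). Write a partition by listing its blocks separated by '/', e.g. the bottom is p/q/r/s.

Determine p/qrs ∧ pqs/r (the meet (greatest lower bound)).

The meet (common refinement) of p/qrs and pqs/r intersects blocks pairwise, giving p/qs/r.

p/qs/r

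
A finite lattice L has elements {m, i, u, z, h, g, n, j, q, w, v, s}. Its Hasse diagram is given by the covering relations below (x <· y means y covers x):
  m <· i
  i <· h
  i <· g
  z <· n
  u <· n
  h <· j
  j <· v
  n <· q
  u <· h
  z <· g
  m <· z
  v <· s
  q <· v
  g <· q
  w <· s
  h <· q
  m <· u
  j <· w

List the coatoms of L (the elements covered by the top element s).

v, w

The coatoms are exactly the elements covered by s: v, w.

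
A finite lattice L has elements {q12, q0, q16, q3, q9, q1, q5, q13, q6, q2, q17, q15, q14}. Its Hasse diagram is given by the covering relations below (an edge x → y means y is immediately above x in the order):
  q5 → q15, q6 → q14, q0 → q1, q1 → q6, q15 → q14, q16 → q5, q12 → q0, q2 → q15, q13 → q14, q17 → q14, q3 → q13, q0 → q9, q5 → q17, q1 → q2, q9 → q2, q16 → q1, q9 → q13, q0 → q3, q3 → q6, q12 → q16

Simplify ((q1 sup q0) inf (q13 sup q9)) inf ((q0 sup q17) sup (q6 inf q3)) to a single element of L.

q1 ∨ q0 = q1
q13 ∨ q9 = q13
q1 ∧ q13 = q0
q0 ∨ q17 = q14
q6 ∧ q3 = q3
q14 ∨ q3 = q14
q0 ∧ q14 = q0

q0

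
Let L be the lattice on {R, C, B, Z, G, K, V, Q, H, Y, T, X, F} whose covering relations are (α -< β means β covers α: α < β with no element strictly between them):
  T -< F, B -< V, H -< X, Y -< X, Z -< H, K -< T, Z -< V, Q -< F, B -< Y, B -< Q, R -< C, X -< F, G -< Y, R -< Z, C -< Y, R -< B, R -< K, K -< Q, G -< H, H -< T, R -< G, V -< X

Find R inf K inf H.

Common lower bounds of {R, K, H}: R.
The greatest among these is R.

R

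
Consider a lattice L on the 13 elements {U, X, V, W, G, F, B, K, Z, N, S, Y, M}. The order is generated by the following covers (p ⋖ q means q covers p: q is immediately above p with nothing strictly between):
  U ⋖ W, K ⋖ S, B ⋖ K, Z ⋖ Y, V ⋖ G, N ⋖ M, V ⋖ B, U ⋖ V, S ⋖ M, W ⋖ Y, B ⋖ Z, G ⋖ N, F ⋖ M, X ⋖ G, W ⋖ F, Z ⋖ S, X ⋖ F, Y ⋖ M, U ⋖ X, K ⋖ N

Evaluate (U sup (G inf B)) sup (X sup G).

G ∧ B = V
U ∨ V = V
X ∨ G = G
V ∨ G = G

G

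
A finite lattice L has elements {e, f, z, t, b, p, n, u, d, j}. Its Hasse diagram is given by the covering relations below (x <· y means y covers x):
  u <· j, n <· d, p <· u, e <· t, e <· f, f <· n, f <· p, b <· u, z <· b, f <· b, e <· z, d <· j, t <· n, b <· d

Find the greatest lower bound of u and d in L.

b

Common lower bounds of {u, d}: b, e, f, z.
The greatest among these is b.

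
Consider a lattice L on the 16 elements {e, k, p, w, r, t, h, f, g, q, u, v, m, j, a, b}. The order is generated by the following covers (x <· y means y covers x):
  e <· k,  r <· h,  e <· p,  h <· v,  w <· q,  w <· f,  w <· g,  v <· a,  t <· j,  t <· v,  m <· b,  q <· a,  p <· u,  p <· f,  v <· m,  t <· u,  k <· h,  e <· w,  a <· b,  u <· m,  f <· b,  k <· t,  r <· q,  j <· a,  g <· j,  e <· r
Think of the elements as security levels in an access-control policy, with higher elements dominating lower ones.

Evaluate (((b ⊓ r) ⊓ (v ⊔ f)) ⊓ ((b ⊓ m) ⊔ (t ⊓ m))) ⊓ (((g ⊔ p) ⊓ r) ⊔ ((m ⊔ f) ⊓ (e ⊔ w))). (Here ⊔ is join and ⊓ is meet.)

r

b ∧ r = r
v ∨ f = b
r ∧ b = r
b ∧ m = m
t ∧ m = t
m ∨ t = m
r ∧ m = r
g ∨ p = b
b ∧ r = r
m ∨ f = b
e ∨ w = w
b ∧ w = w
r ∨ w = q
r ∧ q = r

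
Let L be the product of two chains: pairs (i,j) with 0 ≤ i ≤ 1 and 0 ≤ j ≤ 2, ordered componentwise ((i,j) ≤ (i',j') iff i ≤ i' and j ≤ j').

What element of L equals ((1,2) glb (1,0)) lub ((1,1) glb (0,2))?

(1,2) ∧ (1,0) = (1,0)
(1,1) ∧ (0,2) = (0,1)
(1,0) ∨ (0,1) = (1,1)

(1,1)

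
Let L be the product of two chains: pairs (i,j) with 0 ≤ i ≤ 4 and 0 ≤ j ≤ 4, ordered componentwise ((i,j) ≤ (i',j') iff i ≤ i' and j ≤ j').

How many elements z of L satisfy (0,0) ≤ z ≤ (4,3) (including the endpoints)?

The interval [(0,0), (4,3)] = {(0,0), (0,1), (0,2), (0,3), (1,0), (1,1), (1,2), (1,3), (2,0), (2,1), (2,2), (2,3), (3,0), (3,1), (3,2), (3,3), (4,0), (4,1), (4,2), (4,3)}, which has 20 elements.

20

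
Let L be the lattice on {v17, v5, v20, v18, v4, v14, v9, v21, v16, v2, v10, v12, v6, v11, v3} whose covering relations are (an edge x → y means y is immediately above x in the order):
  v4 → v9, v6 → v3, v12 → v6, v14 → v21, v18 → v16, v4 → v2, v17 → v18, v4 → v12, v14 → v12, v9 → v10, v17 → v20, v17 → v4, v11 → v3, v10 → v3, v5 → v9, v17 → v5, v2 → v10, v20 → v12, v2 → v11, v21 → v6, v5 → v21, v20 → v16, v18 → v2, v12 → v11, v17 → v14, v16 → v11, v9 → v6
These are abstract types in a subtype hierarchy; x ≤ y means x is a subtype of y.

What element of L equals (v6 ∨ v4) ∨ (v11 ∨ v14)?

v6 ∨ v4 = v6
v11 ∨ v14 = v11
v6 ∨ v11 = v3

v3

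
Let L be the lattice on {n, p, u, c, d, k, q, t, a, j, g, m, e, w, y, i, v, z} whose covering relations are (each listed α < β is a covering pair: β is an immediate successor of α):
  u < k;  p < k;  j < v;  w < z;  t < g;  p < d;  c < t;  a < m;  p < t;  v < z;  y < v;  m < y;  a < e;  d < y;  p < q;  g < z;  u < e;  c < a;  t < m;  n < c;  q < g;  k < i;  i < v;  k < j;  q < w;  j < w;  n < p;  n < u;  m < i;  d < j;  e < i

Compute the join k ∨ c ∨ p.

Common upper bounds of {k, c, p}: i, v, z.
The least among these is i.

i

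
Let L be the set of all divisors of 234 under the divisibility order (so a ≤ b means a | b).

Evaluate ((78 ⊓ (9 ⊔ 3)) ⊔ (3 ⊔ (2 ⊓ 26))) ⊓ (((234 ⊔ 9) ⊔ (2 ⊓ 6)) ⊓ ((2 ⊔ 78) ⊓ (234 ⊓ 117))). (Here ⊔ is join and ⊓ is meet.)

9 ∨ 3 = 9
78 ∧ 9 = 3
2 ∧ 26 = 2
3 ∨ 2 = 6
3 ∨ 6 = 6
234 ∨ 9 = 234
2 ∧ 6 = 2
234 ∨ 2 = 234
2 ∨ 78 = 78
234 ∧ 117 = 117
78 ∧ 117 = 39
234 ∧ 39 = 39
6 ∧ 39 = 3

3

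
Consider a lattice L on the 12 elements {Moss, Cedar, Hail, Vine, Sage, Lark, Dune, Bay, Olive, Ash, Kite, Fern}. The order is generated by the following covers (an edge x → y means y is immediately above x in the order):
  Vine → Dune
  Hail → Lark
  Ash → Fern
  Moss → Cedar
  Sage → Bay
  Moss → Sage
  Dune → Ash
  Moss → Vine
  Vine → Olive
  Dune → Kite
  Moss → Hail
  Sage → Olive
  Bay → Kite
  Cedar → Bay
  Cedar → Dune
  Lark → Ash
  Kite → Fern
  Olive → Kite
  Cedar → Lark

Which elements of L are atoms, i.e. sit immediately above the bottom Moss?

Cedar, Hail, Sage, Vine

The atoms are exactly the elements that cover Moss: Cedar, Hail, Sage, Vine.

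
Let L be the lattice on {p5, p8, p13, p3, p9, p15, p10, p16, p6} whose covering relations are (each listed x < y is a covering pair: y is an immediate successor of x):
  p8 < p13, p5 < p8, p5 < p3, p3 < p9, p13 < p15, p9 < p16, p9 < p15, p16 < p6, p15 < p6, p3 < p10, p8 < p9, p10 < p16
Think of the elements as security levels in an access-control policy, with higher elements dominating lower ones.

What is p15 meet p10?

p3

Common lower bounds of {p15, p10}: p3, p5.
The greatest among these is p3.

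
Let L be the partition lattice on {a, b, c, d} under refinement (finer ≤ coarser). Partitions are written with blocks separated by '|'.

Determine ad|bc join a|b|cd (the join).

abcd

Common upper bounds of {ad|bc, a|b|cd}: abcd.
The least among these is abcd.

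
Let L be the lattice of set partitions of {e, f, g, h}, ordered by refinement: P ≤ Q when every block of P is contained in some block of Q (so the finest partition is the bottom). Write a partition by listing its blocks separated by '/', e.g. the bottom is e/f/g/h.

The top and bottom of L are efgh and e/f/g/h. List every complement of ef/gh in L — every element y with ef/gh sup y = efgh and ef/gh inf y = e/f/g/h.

e/fg/h, e/fh/g, eg/f/h, eg/fh, eh/f/g, eh/fg

Need y with ef/gh ∨ y = efgh and ef/gh ∧ y = e/f/g/h.
Checking each element gives: e/fg/h, e/fh/g, eg/f/h, eg/fh, eh/f/g, eh/fg.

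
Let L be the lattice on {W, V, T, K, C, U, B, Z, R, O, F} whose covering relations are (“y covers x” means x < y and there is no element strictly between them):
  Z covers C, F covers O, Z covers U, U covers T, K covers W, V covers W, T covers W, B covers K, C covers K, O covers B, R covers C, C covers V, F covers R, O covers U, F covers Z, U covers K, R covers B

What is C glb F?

C

Common lower bounds of {C, F}: C, K, V, W.
The greatest among these is C.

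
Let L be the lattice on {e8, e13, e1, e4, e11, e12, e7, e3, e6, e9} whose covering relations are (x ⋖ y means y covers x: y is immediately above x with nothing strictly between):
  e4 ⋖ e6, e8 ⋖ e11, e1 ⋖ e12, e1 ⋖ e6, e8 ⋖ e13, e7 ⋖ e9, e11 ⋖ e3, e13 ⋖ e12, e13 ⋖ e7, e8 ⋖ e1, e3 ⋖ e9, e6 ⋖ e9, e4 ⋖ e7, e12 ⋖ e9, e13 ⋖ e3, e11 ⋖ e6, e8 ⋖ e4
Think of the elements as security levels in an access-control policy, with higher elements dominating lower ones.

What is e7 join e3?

Common upper bounds of {e7, e3}: e9.
The least among these is e9.

e9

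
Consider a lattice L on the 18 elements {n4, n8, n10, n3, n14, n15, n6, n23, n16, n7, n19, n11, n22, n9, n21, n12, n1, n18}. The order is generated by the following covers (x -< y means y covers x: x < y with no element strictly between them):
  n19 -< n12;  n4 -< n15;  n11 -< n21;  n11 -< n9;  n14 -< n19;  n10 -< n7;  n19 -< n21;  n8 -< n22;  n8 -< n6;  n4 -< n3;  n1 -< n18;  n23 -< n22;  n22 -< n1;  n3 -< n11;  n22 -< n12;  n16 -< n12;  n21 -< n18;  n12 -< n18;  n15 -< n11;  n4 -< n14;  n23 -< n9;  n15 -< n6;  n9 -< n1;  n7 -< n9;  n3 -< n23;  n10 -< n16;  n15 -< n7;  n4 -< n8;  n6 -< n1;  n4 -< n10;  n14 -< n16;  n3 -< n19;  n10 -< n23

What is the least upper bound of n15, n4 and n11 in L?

n11

Common upper bounds of {n15, n4, n11}: n1, n11, n18, n21, n9.
The least among these is n11.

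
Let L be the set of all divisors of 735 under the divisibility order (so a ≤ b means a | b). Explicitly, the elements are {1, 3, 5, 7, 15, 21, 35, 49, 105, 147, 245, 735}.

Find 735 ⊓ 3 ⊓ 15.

3

Common lower bounds of {735, 3, 15}: 1, 3.
The greatest among these is 3.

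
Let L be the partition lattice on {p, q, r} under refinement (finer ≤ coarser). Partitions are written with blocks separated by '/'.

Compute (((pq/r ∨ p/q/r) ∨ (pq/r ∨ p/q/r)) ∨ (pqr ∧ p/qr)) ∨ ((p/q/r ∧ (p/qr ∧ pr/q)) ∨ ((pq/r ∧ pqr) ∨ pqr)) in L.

pq/r ∨ p/q/r = pq/r
pq/r ∨ p/q/r = pq/r
pq/r ∨ pq/r = pq/r
pqr ∧ p/qr = p/qr
pq/r ∨ p/qr = pqr
p/qr ∧ pr/q = p/q/r
p/q/r ∧ p/q/r = p/q/r
pq/r ∧ pqr = pq/r
pq/r ∨ pqr = pqr
p/q/r ∨ pqr = pqr
pqr ∨ pqr = pqr

pqr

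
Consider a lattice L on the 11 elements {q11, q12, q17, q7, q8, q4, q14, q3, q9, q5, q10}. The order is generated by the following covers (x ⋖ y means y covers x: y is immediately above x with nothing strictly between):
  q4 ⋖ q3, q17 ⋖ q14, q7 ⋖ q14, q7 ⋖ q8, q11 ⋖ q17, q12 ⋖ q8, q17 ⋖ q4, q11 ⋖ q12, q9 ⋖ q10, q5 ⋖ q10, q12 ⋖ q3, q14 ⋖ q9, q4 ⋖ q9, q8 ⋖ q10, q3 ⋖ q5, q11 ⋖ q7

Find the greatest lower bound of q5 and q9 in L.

Common lower bounds of {q5, q9}: q11, q17, q4.
The greatest among these is q4.

q4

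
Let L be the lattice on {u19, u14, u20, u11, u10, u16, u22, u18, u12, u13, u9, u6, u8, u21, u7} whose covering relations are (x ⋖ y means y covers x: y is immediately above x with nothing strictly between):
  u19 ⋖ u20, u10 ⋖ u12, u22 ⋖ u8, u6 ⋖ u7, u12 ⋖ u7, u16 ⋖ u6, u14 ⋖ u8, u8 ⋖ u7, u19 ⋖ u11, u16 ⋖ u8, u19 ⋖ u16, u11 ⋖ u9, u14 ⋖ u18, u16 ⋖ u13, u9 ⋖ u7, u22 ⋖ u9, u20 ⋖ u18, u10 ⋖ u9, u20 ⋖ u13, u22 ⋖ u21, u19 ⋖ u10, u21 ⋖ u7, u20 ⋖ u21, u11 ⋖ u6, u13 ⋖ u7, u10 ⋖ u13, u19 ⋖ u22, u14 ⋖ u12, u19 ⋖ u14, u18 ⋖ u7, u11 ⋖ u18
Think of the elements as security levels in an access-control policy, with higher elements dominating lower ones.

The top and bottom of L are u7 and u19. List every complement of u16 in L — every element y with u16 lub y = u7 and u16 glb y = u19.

Need y with u16 ∨ y = u7 and u16 ∧ y = u19.
Checking each element gives: u12, u18, u21, u9.

u12, u18, u21, u9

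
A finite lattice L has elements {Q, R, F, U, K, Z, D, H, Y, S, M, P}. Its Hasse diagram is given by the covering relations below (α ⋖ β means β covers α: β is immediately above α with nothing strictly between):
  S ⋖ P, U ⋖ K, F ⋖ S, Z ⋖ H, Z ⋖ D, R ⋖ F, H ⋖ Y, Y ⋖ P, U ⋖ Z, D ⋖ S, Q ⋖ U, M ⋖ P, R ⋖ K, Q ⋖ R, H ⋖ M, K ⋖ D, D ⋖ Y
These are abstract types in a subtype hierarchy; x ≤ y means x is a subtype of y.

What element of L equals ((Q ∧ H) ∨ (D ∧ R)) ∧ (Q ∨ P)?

R

Q ∧ H = Q
D ∧ R = R
Q ∨ R = R
Q ∨ P = P
R ∧ P = R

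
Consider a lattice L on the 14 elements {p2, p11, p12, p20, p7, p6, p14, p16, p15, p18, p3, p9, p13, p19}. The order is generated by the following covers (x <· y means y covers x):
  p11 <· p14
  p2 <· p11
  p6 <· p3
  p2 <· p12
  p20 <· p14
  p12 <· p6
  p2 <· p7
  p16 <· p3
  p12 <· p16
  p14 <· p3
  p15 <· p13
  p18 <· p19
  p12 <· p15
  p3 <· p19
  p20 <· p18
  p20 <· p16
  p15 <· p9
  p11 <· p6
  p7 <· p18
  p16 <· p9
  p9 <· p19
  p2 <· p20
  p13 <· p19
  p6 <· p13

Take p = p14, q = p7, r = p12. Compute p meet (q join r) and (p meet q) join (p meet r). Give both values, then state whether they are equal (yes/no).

q join r = p19, so p meet (q join r) = p14 meet p19 = p14.
p meet q = p2 and p meet r = p2, so (p meet q) join (p meet r) = p2 join p2 = p2.
Equal: no.

p14; p2; no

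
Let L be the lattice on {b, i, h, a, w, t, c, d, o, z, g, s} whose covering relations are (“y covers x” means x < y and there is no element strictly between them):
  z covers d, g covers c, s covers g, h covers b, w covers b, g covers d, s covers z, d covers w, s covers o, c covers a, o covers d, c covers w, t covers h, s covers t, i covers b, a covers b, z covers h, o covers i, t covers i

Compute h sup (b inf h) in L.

h

b ∧ h = b
h ∨ b = h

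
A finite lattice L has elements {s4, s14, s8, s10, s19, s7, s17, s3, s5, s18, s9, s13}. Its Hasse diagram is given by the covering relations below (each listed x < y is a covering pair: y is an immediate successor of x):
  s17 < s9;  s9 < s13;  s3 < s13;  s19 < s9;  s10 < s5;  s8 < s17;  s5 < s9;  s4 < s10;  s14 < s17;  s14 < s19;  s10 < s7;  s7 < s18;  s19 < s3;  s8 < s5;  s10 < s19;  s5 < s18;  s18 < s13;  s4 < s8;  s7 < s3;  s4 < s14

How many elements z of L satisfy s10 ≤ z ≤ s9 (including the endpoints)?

The interval [s10, s9] = {s10, s19, s5, s9}, which has 4 elements.

4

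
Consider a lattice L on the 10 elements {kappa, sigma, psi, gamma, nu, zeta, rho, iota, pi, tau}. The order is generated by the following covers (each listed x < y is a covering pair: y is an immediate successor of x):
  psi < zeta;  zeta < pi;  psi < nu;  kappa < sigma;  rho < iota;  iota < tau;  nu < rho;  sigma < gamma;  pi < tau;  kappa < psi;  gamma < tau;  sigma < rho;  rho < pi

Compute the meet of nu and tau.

nu

Common lower bounds of {nu, tau}: kappa, nu, psi.
The greatest among these is nu.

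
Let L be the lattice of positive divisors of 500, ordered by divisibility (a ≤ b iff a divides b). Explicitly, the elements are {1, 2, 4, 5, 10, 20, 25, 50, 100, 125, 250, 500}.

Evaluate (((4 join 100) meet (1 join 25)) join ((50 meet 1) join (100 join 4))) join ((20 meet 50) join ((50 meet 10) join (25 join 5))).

4 ∨ 100 = 100
1 ∨ 25 = 25
100 ∧ 25 = 25
50 ∧ 1 = 1
100 ∨ 4 = 100
1 ∨ 100 = 100
25 ∨ 100 = 100
20 ∧ 50 = 10
50 ∧ 10 = 10
25 ∨ 5 = 25
10 ∨ 25 = 50
10 ∨ 50 = 50
100 ∨ 50 = 100

100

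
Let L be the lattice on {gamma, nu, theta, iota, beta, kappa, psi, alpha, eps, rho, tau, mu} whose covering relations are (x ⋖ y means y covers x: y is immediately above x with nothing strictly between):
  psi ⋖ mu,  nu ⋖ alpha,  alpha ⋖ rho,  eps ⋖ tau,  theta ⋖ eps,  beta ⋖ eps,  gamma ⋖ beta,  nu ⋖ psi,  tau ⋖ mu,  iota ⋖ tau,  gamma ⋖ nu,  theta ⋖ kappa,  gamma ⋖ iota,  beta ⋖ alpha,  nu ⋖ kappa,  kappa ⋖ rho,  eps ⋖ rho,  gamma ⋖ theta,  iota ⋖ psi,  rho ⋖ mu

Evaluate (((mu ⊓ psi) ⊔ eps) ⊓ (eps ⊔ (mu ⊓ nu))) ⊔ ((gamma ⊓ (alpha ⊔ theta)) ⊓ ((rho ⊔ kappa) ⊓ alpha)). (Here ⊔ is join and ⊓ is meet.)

rho

mu ∧ psi = psi
psi ∨ eps = mu
mu ∧ nu = nu
eps ∨ nu = rho
mu ∧ rho = rho
alpha ∨ theta = rho
gamma ∧ rho = gamma
rho ∨ kappa = rho
rho ∧ alpha = alpha
gamma ∧ alpha = gamma
rho ∨ gamma = rho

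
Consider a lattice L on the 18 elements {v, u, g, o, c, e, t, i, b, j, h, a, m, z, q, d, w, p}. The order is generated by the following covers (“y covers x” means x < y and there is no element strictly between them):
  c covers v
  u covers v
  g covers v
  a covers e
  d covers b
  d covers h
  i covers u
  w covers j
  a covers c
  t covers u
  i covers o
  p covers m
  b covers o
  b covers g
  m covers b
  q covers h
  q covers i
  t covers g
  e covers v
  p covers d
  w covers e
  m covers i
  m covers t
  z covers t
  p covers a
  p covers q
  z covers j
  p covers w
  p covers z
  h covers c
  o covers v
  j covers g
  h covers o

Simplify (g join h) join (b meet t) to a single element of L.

g ∨ h = d
b ∧ t = g
d ∨ g = d

d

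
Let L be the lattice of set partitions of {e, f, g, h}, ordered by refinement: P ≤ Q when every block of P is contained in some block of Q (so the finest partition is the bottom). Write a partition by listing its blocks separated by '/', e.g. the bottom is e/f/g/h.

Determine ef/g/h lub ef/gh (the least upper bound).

ef/gh

Common upper bounds of {ef/g/h, ef/gh}: ef/gh, efgh.
The least among these is ef/gh.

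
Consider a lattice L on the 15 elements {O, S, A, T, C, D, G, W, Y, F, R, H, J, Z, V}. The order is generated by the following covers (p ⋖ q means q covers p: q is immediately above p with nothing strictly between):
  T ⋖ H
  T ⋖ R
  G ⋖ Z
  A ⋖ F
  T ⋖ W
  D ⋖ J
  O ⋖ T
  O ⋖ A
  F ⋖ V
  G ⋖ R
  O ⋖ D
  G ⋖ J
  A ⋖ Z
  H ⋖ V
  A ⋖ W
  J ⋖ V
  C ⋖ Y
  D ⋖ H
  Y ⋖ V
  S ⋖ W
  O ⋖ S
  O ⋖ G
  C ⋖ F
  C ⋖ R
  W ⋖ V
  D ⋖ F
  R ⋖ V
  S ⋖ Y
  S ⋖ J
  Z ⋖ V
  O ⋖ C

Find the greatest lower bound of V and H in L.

Common lower bounds of {V, H}: D, H, O, T.
The greatest among these is H.

H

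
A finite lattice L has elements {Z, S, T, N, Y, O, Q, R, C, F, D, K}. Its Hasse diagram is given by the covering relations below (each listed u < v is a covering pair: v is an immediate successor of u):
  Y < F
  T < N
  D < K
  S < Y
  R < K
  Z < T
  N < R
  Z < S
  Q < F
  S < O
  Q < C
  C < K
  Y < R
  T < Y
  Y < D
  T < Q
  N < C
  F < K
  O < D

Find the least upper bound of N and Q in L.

Common upper bounds of {N, Q}: C, K.
The least among these is C.

C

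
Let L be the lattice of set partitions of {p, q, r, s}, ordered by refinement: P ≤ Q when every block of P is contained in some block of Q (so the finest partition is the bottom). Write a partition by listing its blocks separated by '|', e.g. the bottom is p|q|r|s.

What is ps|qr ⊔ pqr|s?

The join of ps|qr and pqr|s merges any blocks that overlap across the partitions, giving pqrs.

pqrs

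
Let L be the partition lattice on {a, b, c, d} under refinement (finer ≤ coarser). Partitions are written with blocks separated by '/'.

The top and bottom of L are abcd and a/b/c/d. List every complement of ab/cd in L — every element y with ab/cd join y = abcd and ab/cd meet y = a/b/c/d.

a/bc/d, a/bd/c, ac/b/d, ac/bd, ad/b/c, ad/bc

Need y with ab/cd ∨ y = abcd and ab/cd ∧ y = a/b/c/d.
Checking each element gives: a/bc/d, a/bd/c, ac/b/d, ac/bd, ad/b/c, ad/bc.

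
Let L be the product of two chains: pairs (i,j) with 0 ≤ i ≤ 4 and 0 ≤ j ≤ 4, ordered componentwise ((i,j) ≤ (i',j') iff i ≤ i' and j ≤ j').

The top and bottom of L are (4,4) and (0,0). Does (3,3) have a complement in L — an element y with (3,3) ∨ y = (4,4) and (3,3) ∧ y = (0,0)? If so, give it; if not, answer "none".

For every candidate y, either (3,3) ∨ y ≠ (4,4) or (3,3) ∧ y ≠ (0,0); no complement exists.

none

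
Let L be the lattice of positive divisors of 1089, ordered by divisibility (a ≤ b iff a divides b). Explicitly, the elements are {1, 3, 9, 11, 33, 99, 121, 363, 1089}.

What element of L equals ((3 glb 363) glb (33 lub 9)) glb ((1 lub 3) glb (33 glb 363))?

3

3 ∧ 363 = 3
33 ∨ 9 = 99
3 ∧ 99 = 3
1 ∨ 3 = 3
33 ∧ 363 = 33
3 ∧ 33 = 3
3 ∧ 3 = 3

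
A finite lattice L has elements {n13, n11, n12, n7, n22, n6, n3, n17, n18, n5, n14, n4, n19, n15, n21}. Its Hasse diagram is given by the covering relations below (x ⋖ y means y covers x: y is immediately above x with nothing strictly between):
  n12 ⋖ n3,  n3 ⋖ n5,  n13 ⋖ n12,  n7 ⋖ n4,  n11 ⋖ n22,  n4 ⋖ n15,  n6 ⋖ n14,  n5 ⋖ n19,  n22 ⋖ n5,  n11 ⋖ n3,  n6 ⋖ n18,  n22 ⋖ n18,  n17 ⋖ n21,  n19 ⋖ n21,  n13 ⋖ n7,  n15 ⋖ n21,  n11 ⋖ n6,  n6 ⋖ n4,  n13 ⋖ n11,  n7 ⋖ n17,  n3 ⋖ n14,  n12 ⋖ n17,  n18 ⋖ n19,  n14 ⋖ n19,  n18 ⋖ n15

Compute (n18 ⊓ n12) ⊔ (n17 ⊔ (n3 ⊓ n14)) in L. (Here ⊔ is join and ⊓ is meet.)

n18 ∧ n12 = n13
n3 ∧ n14 = n3
n17 ∨ n3 = n21
n13 ∨ n21 = n21

n21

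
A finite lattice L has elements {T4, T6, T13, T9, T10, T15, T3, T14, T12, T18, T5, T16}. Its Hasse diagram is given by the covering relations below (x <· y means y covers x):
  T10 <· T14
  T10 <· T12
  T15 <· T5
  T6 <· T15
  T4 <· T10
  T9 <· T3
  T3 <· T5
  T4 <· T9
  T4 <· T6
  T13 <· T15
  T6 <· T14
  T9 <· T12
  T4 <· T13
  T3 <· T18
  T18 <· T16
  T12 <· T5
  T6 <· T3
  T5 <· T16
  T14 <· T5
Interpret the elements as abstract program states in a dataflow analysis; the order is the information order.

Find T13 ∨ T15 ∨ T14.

T5

Common upper bounds of {T13, T15, T14}: T16, T5.
The least among these is T5.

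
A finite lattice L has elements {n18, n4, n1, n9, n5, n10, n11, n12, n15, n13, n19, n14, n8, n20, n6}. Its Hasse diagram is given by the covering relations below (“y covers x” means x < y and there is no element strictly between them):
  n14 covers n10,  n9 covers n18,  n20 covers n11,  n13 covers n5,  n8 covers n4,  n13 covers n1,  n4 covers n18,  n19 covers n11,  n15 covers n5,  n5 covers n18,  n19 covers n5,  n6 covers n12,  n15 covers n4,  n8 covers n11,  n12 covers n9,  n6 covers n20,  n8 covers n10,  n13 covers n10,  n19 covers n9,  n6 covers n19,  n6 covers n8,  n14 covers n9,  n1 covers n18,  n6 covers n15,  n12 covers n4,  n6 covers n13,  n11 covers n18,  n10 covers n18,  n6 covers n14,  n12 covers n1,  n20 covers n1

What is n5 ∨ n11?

n19

Common upper bounds of {n5, n11}: n19, n6.
The least among these is n19.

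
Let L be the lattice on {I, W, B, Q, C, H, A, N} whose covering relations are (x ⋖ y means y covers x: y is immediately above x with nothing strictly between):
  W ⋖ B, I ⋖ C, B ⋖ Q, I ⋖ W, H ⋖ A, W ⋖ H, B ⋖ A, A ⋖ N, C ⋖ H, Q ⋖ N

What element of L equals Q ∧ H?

W

Q ∧ H = W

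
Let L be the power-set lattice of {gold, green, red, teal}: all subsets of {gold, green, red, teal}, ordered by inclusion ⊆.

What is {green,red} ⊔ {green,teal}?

{green,red,teal}

Under ⊆, join is union: {green,red} ∪ {green,teal} = {green,red,teal}.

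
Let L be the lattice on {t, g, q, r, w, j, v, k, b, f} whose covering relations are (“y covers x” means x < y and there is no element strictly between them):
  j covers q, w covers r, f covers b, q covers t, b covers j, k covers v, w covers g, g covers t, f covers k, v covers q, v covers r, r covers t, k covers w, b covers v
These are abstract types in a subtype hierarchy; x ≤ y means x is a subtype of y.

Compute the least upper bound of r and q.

v

Common upper bounds of {r, q}: b, f, k, v.
The least among these is v.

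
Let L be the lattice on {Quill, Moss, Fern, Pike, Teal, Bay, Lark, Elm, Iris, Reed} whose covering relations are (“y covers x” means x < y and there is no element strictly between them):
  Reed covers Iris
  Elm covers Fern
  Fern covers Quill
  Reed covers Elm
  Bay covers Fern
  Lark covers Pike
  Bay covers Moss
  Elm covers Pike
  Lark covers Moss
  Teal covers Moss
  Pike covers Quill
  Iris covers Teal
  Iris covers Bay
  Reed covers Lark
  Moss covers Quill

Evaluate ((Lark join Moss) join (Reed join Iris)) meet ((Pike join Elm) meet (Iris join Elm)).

Elm

Lark ∨ Moss = Lark
Reed ∨ Iris = Reed
Lark ∨ Reed = Reed
Pike ∨ Elm = Elm
Iris ∨ Elm = Reed
Elm ∧ Reed = Elm
Reed ∧ Elm = Elm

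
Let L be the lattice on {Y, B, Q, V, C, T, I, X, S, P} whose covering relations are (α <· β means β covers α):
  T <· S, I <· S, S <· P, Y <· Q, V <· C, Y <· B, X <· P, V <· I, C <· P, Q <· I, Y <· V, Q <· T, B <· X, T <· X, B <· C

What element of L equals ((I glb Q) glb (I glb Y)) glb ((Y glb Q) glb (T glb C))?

Y

I ∧ Q = Q
I ∧ Y = Y
Q ∧ Y = Y
Y ∧ Q = Y
T ∧ C = Y
Y ∧ Y = Y
Y ∧ Y = Y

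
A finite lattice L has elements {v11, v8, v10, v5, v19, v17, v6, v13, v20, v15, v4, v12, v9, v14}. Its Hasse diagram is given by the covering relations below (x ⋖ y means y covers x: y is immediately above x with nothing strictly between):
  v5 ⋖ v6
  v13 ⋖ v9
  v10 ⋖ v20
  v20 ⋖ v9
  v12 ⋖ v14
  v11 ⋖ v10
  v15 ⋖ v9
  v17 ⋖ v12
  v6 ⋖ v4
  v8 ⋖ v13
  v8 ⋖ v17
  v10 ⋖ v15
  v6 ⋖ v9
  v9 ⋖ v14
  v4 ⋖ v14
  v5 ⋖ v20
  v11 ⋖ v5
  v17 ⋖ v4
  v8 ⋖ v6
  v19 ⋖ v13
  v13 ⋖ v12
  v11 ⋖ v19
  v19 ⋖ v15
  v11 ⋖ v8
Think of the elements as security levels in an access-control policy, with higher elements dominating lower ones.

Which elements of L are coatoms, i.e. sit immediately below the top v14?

The coatoms are exactly the elements covered by v14: v12, v4, v9.

v12, v4, v9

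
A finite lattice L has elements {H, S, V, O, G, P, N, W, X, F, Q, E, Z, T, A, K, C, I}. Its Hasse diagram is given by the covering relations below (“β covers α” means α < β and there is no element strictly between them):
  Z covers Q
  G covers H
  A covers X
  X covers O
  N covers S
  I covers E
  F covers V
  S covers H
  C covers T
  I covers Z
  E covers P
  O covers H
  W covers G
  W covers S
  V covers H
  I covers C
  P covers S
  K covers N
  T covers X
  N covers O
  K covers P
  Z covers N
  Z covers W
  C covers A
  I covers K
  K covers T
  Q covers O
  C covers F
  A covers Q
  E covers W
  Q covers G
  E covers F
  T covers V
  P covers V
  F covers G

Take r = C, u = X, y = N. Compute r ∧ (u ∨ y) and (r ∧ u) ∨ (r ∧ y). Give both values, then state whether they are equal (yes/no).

T; X; no

u ∨ y = K, so r ∧ (u ∨ y) = C ∧ K = T.
r ∧ u = X and r ∧ y = O, so (r ∧ u) ∨ (r ∧ y) = X ∨ O = X.
Equal: no.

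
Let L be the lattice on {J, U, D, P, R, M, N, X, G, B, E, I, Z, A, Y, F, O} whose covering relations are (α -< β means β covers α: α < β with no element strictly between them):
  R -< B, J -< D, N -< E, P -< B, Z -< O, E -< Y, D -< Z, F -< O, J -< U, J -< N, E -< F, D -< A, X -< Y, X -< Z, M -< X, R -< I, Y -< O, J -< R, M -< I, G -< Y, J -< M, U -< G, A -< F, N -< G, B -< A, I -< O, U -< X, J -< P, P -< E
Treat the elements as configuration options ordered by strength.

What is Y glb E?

E

Common lower bounds of {Y, E}: E, J, N, P.
The greatest among these is E.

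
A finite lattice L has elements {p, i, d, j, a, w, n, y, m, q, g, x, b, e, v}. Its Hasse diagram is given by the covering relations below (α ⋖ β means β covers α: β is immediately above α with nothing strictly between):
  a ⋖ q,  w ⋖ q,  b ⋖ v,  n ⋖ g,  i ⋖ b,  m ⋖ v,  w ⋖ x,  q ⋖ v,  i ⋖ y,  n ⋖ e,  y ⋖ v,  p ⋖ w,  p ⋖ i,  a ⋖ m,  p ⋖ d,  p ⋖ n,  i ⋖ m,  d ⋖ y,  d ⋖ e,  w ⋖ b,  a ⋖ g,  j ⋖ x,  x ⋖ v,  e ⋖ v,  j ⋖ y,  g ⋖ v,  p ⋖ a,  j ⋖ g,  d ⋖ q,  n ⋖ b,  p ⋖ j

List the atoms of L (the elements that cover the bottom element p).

a, d, i, j, n, w

The atoms are exactly the elements that cover p: a, d, i, j, n, w.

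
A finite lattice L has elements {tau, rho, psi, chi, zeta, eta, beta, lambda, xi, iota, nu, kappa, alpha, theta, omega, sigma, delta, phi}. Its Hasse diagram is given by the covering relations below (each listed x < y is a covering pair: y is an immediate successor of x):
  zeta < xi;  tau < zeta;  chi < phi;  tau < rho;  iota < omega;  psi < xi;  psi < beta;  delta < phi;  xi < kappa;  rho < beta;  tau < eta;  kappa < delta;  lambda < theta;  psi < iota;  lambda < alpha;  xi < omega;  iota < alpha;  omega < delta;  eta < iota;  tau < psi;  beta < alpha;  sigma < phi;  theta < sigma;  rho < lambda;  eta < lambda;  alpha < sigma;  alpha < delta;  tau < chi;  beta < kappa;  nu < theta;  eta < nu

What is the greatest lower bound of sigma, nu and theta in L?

Common lower bounds of {sigma, nu, theta}: eta, nu, tau.
The greatest among these is nu.

nu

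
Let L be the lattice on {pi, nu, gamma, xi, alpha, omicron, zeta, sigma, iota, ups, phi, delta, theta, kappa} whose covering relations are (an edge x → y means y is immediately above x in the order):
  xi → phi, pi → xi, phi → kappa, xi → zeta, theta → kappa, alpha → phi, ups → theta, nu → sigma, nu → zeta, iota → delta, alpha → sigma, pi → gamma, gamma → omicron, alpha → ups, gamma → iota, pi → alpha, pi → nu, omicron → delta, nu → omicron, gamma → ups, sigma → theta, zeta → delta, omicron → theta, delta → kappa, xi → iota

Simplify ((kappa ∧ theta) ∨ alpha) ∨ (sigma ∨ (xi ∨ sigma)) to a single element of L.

kappa

kappa ∧ theta = theta
theta ∨ alpha = theta
xi ∨ sigma = kappa
sigma ∨ kappa = kappa
theta ∨ kappa = kappa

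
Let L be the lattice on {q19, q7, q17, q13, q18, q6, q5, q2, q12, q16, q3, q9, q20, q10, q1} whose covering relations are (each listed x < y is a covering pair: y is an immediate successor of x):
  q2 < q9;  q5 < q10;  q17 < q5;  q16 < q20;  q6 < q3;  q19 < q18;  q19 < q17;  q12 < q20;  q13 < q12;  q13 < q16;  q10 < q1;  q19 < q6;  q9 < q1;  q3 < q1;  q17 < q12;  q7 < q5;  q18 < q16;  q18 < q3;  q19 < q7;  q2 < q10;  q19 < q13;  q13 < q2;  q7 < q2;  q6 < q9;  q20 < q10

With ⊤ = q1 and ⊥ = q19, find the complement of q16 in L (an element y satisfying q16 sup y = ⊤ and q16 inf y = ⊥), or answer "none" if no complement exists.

q6

Need y with q16 ∨ y = q1 and q16 ∧ y = q19.
Checking each element gives: q6.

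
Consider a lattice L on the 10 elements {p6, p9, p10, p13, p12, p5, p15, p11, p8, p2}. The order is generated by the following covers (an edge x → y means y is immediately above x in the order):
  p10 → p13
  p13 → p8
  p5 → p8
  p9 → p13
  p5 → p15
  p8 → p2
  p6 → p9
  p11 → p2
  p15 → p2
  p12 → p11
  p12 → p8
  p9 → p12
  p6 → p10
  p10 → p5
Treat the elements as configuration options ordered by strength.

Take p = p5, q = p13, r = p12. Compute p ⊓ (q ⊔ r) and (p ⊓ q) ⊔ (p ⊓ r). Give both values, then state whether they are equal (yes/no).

q ⊔ r = p8, so p ⊓ (q ⊔ r) = p5 ⊓ p8 = p5.
p ⊓ q = p10 and p ⊓ r = p6, so (p ⊓ q) ⊔ (p ⊓ r) = p10 ⊔ p6 = p10.
Equal: no.

p5; p10; no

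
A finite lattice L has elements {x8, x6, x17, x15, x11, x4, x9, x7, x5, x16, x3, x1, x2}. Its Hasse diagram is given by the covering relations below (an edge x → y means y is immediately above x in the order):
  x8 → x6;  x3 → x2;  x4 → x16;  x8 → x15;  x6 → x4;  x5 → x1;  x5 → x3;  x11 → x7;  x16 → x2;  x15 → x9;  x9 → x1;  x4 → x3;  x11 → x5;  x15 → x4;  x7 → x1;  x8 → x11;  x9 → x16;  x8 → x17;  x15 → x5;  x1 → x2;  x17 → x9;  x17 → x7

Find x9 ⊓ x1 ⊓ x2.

Common lower bounds of {x9, x1, x2}: x15, x17, x8, x9.
The greatest among these is x9.

x9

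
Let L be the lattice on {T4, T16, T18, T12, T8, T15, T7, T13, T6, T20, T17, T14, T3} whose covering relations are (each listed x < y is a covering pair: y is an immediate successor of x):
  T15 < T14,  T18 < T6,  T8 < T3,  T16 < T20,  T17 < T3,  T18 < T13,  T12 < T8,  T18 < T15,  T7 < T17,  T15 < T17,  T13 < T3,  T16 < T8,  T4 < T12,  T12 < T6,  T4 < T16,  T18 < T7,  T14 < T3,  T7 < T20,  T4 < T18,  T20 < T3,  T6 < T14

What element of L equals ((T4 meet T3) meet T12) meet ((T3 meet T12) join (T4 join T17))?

T4 ∧ T3 = T4
T4 ∧ T12 = T4
T3 ∧ T12 = T12
T4 ∨ T17 = T17
T12 ∨ T17 = T3
T4 ∧ T3 = T4

T4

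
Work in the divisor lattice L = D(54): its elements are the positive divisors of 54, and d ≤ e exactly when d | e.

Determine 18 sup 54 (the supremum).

54

Common upper bounds of {18, 54}: 54.
The least among these is 54.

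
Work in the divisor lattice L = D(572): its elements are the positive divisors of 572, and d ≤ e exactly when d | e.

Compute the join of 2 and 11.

22

In the divisibility order, the join is the least common multiple: lcm(2, 11) = 22.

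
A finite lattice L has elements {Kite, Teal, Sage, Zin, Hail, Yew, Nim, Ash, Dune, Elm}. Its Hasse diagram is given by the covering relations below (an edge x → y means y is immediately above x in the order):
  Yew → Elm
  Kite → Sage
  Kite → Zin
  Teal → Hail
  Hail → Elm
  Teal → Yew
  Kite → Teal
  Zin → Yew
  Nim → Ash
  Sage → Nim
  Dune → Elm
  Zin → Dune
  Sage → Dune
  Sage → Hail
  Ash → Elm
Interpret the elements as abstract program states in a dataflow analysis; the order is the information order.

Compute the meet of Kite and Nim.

Kite

Common lower bounds of {Kite, Nim}: Kite.
The greatest among these is Kite.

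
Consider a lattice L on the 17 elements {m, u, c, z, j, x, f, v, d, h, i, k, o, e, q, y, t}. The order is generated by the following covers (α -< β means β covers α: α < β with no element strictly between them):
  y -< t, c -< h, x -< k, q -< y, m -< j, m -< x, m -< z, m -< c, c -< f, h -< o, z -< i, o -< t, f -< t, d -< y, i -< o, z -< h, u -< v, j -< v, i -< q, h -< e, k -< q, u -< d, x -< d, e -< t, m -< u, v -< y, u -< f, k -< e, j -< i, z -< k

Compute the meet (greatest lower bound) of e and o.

Common lower bounds of {e, o}: c, h, m, z.
The greatest among these is h.

h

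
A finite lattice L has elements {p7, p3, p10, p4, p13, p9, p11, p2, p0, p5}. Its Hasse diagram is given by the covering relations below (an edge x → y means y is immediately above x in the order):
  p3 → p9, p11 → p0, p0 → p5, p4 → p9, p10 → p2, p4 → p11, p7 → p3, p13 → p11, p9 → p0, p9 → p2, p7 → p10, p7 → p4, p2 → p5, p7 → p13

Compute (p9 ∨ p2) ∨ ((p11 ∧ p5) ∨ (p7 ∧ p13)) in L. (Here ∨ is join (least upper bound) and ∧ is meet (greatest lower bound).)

p5

p9 ∨ p2 = p2
p11 ∧ p5 = p11
p7 ∧ p13 = p7
p11 ∨ p7 = p11
p2 ∨ p11 = p5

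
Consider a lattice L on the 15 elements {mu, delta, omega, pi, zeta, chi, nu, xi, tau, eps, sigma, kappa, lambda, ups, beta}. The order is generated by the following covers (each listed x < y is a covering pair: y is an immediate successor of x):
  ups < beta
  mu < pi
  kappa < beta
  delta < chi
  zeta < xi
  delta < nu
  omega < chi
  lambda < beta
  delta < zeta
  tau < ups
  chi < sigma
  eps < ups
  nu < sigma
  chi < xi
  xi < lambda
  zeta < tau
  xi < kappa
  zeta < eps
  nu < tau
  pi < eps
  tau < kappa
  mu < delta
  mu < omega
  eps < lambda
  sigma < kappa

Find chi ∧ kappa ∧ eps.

delta

Common lower bounds of {chi, kappa, eps}: delta, mu.
The greatest among these is delta.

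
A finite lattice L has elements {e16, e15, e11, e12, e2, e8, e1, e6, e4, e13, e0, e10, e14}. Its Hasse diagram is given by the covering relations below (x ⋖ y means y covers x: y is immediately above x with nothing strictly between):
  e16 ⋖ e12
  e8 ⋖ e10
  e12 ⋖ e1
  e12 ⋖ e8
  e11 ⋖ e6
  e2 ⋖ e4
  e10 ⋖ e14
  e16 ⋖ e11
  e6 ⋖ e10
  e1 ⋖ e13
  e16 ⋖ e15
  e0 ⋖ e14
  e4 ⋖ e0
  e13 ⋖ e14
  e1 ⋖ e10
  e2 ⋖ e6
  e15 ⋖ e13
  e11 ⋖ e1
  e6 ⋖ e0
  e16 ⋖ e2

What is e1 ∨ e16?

e1

Common upper bounds of {e1, e16}: e1, e10, e13, e14.
The least among these is e1.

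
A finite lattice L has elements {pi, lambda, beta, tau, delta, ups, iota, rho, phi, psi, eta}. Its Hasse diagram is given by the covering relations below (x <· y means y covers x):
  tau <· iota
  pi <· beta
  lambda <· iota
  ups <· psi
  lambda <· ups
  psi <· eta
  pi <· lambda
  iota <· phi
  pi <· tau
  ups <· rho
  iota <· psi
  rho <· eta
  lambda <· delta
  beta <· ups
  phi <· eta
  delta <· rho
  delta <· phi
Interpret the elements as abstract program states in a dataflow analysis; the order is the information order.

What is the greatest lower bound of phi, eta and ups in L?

lambda

Common lower bounds of {phi, eta, ups}: lambda, pi.
The greatest among these is lambda.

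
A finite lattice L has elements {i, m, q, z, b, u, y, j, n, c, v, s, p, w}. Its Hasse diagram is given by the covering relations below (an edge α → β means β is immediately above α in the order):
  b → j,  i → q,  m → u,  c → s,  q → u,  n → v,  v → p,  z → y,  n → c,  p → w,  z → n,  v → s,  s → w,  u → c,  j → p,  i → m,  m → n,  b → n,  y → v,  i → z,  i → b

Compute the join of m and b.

Common upper bounds of {m, b}: c, n, p, s, v, w.
The least among these is n.

n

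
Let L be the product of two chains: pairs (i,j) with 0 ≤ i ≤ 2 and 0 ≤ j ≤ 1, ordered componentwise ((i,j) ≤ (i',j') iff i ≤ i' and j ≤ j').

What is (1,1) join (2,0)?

(2,1)

In a product of chains, the join is componentwise max, giving (2,1).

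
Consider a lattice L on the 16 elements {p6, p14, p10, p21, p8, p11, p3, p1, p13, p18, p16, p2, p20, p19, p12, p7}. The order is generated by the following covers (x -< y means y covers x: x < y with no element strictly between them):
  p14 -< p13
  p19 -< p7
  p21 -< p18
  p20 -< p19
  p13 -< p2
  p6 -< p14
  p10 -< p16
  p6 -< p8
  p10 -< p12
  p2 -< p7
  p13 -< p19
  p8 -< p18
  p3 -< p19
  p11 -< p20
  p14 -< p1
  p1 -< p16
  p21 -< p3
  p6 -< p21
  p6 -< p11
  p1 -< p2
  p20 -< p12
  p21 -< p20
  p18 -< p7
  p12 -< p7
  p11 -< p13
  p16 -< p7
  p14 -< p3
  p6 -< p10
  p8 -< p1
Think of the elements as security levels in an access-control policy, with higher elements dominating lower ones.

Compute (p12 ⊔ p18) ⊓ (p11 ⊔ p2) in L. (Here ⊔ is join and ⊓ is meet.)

p12 ∨ p18 = p7
p11 ∨ p2 = p2
p7 ∧ p2 = p2

p2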